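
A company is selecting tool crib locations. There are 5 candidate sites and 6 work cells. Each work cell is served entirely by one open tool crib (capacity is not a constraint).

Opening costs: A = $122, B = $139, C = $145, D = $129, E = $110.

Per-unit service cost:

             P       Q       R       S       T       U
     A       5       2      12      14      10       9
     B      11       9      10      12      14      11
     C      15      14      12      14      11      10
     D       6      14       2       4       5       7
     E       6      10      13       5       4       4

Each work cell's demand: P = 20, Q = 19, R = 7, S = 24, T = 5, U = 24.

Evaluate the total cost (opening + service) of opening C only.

Each work cell is assigned to its cheapest site among the open ones.
{C}: P→C 15·20=300, Q→C 14·19=266, R→C 12·7=84, S→C 14·24=336, T→C 11·5=55, U→C 10·24=240. Service 1281; fixed 145; total 1426.

Total cost: 1426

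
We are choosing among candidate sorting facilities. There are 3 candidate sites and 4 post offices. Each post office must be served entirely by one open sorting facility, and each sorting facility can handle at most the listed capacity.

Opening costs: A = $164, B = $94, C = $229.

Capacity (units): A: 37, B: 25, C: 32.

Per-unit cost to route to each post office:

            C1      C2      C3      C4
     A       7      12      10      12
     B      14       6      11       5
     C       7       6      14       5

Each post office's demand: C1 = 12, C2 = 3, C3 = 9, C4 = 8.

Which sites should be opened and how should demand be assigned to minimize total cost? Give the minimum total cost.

Open {A}: C1→A 7·12=84, C2→A 12·3=36, C3→A 10·9=90, C4→A 12·8=96.
Loads: A carries 32/37. Service 306; fixed 164; total 470.
Next best feasible plan costs 490.

Minimum total cost: 470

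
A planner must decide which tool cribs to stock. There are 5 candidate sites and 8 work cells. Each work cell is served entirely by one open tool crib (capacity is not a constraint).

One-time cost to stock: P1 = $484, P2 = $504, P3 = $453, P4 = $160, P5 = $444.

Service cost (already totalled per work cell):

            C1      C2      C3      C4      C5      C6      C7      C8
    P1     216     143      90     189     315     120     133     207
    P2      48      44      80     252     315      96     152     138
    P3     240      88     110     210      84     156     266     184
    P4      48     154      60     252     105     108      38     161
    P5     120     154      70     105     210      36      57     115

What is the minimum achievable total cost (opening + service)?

Minimum total cost: 1086

For any fixed open set, each work cell goes to its cheapest open site; total = fixed + service.
{P4}: C1→P4 48, C2→P4 154, C3→P4 60, C4→P4 252, C5→P4 105, C6→P4 108, C7→P4 38, C8→P4 161. Service 926; fixed 160; total 1086.
{P4, P5}: service 661 + fixed 604 = 1265
{P5}: service 867 + fixed 444 = 1311
{P1, P2, P3, P4, P5}: service 530 + fixed 2045 = 2575
No other subset beats 1086.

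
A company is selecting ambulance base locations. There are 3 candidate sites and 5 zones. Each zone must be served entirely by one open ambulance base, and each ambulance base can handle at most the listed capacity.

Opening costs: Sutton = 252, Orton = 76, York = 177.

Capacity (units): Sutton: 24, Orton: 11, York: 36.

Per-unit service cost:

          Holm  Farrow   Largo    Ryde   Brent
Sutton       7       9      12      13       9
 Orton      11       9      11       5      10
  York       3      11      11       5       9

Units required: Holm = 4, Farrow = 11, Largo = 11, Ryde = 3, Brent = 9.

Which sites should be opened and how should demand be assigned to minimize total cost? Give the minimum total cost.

Open {Orton, York}: Holm→York 3·4=12, Farrow→Orton 9·11=99, Largo→York 11·11=121, Ryde→York 5·3=15, Brent→York 9·9=81.
Loads: Orton carries 11/11, York carries 27/36. Service 328; fixed 253; total 581.
Next best feasible plan costs 603.

Minimum total cost: 581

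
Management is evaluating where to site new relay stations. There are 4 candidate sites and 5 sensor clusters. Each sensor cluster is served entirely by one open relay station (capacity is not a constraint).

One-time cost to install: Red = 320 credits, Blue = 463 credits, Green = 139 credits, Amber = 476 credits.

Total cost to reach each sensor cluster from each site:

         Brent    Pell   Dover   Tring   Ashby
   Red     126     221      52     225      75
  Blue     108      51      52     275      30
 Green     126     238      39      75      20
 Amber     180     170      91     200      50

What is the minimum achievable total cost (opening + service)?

Minimum total cost: 637

For any fixed open set, each sensor cluster goes to its cheapest open site; total = fixed + service.
{Green}: Brent→Green 126, Pell→Green 238, Dover→Green 39, Tring→Green 75, Ashby→Green 20. Service 498; fixed 139; total 637.
{Blue, Green}: service 293 + fixed 602 = 895
{Red, Green}: service 481 + fixed 459 = 940
{Red, Blue, Green, Amber}: service 293 + fixed 1398 = 1691
No other subset beats 637.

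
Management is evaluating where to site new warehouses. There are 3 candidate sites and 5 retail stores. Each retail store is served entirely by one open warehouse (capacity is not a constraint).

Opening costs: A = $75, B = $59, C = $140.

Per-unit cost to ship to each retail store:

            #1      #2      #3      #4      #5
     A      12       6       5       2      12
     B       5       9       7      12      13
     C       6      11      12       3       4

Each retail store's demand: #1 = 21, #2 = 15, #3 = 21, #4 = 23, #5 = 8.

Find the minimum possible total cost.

Minimum total cost: 576

For any fixed open set, each retail store goes to its cheapest open site; total = fixed + service.
{A, B}: #1→B 5·21=105, #2→A 6·15=90, #3→A 5·21=105, #4→A 2·23=46, #5→A 12·8=96. Service 442; fixed 134; total 576.
{A, C}: service 399 + fixed 215 = 614
{A, B, C}: #1→B 5·21=105, #2→A 6·15=90, #3→A 5·21=105, #4→A 2·23=46, #5→C 4·8=32. Service 378; fixed 274; total 652.
{B}: #1→B 5·21=105, #2→B 9·15=135, #3→B 7·21=147, #4→B 12·23=276, #5→B 13·8=104. Service 767; fixed 59; total 826.
(All 7 nonempty subsets were checked; A and B is lowest.)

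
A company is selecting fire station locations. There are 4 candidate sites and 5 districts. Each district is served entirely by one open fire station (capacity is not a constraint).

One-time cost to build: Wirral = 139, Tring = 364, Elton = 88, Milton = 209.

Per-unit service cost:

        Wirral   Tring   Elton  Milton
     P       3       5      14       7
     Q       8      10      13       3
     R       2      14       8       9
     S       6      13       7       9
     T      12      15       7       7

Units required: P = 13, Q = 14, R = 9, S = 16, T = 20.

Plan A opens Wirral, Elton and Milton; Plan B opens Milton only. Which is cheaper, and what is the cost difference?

Plan A: {Wirral, Elton, Milton}: P→Wirral 3·13=39, Q→Milton 3·14=42, R→Wirral 2·9=18, S→Wirral 6·16=96, T→Elton 7·20=140. Service 335; fixed 436; total 771.
Plan B: {Milton}: P→Milton 7·13=91, Q→Milton 3·14=42, R→Milton 9·9=81, S→Milton 9·16=144, T→Milton 7·20=140. Service 498; fixed 209; total 707.
Difference: |771 − 707| = 64.

Plan B is cheaper by 64.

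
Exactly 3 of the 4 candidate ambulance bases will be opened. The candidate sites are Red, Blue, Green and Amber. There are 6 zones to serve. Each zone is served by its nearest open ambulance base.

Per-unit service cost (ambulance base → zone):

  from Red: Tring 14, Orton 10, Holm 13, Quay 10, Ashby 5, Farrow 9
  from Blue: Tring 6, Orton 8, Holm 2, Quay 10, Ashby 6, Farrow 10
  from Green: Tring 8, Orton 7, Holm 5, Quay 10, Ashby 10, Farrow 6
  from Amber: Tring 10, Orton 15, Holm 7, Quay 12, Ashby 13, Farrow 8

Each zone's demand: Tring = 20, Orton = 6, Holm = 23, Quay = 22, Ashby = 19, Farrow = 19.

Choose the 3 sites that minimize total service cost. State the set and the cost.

Choose Red, Blue and Green; total service cost 637.

With exactly 3 open, each zone uses its cheapest among the chosen.
{Red, Blue, Green}: Tring→Blue 6·20=120, Orton→Green 7·6=42, Holm→Blue 2·23=46, Quay→Red 10·22=220, Ashby→Red 5·19=95, Farrow→Green 6·19=114. Service cost 637.
{Blue, Green, Amber}: service cost 656
{Red, Blue, Amber}: service cost 681
Among all 4 size-3 choices, {Red, Blue, Green} is lowest.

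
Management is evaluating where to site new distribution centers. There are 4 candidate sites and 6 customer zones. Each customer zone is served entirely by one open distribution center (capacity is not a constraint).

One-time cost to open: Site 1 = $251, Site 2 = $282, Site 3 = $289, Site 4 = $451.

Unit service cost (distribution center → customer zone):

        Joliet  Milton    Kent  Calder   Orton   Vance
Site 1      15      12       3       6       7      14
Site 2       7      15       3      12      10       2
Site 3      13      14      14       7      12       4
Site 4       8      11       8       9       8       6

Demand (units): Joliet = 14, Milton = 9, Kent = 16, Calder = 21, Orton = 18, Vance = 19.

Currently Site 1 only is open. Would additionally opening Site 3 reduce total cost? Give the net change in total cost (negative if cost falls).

Current service cost with {Site 1}: 884.
Adding Site 3: each customer zone re-picks its cheapest; new service cost 666, saving 218.
Extra fixed cost: 289. Net change = 289 − 218 = 71.
(Totals: 1135 → 1206.)

No — net change +71 (cost rises by 71).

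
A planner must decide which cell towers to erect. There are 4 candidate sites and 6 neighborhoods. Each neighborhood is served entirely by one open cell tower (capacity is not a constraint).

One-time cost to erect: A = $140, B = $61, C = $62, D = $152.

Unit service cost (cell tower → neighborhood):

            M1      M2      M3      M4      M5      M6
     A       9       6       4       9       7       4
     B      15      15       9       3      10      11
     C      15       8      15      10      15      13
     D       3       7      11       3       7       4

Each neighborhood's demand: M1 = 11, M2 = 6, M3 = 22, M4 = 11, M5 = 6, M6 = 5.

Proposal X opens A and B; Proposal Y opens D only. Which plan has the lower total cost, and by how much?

Proposal X is cheaper by 45.

Proposal X: {A, B}: M1→A 9·11=99, M2→A 6·6=36, M3→A 4·22=88, M4→B 3·11=33, M5→A 7·6=42, M6→A 4·5=20. Service 318; fixed 201; total 519.
Proposal Y: {D}: M1→D 3·11=33, M2→D 7·6=42, M3→D 11·22=242, M4→D 3·11=33, M5→D 7·6=42, M6→D 4·5=20. Service 412; fixed 152; total 564.
Difference: |519 − 564| = 45.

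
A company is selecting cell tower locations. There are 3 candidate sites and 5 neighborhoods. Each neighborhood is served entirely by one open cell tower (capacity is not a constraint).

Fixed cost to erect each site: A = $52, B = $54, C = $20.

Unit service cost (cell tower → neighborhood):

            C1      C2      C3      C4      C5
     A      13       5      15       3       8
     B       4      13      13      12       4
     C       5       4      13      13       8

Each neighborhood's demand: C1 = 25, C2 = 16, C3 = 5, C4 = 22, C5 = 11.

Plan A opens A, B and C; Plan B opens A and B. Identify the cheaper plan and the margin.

Plan A: {A, B, C}: C1→B 4·25=100, C2→C 4·16=64, C3→B 13·5=65, C4→A 3·22=66, C5→B 4·11=44. Service 339; fixed 126; total 465.
Plan B: {A, B}: C1→B 4·25=100, C2→A 5·16=80, C3→B 13·5=65, C4→A 3·22=66, C5→B 4·11=44. Service 355; fixed 106; total 461.
Difference: |465 − 461| = 4.

Plan B is cheaper by 4.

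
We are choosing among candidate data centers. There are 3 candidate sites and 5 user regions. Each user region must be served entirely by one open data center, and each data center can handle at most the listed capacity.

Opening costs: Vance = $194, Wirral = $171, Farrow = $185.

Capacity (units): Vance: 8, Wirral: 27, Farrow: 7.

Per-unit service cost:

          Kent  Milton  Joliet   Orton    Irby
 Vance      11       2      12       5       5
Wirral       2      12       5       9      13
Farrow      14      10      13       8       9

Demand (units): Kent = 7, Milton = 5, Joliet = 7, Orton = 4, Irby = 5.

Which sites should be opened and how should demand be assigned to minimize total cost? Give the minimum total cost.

Open {Vance, Wirral}: Kent→Wirral 2·7=14, Milton→Vance 2·5=10, Joliet→Wirral 5·7=35, Orton→Wirral 9·4=36, Irby→Wirral 13·5=65.
Loads: Vance carries 5/8, Wirral carries 23/27. Service 160; fixed 365; total 525.
Next best feasible plan costs 535.

Minimum total cost: 525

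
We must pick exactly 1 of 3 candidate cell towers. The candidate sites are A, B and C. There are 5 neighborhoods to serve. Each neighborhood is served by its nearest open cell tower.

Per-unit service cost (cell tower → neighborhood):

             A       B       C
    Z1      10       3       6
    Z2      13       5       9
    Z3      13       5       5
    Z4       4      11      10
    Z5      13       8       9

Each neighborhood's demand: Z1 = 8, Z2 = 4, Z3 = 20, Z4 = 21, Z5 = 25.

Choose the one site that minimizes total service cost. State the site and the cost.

With exactly 1 open, each neighborhood uses its cheapest among the chosen.
{B}: Z1→B 3·8=24, Z2→B 5·4=20, Z3→B 5·20=100, Z4→B 11·21=231, Z5→B 8·25=200. Service cost 575.
{C}: service cost 619
{A}: service cost 801
Among all 3 size-1 choices, {B} is lowest.

Choose B only; total service cost 575.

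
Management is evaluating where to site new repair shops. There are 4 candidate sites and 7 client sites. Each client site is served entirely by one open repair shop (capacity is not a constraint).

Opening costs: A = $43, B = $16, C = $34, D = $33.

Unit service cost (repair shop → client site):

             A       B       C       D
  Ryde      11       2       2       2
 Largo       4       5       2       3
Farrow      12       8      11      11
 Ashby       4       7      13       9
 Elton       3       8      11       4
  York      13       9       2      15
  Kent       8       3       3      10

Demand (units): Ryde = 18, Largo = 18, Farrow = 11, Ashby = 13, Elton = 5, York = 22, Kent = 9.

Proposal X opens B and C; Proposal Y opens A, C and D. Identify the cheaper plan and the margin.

Proposal X: {B, C}: Ryde→B 2·18=36, Largo→C 2·18=36, Farrow→B 8·11=88, Ashby→B 7·13=91, Elton→B 8·5=40, York→C 2·22=44, Kent→B 3·9=27. Service 362; fixed 50; total 412.
Proposal Y: {A, C, D}: Ryde→C 2·18=36, Largo→C 2·18=36, Farrow→C 11·11=121, Ashby→A 4·13=52, Elton→A 3·5=15, York→C 2·22=44, Kent→C 3·9=27. Service 331; fixed 110; total 441.
Difference: |412 − 441| = 29.

Proposal X is cheaper by 29.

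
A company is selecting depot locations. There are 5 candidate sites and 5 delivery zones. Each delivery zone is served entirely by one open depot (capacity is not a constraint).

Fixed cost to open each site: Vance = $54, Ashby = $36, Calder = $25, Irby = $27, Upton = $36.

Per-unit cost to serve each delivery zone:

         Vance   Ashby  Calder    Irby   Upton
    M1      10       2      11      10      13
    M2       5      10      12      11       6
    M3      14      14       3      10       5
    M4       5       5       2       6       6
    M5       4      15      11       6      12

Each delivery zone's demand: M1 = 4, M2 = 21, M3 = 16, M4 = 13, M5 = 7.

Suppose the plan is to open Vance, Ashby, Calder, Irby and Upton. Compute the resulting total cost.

Each delivery zone is assigned to its cheapest site among the open ones.
{Vance, Ashby, Calder, Irby, Upton}: M1→Ashby 2·4=8, M2→Vance 5·21=105, M3→Calder 3·16=48, M4→Calder 2·13=26, M5→Vance 4·7=28. Service 215; fixed 178; total 393.

Total cost: 393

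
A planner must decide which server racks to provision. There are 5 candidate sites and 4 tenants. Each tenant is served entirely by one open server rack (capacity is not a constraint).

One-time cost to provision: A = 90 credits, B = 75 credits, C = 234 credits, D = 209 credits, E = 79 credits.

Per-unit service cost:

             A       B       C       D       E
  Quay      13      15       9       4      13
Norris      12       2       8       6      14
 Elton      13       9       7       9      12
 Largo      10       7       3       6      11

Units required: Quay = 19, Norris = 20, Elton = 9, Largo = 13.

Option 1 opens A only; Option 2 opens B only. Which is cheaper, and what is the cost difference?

Option 1: {A}: Quay→A 13·19=247, Norris→A 12·20=240, Elton→A 13·9=117, Largo→A 10·13=130. Service 734; fixed 90; total 824.
Option 2: {B}: Quay→B 15·19=285, Norris→B 2·20=40, Elton→B 9·9=81, Largo→B 7·13=91. Service 497; fixed 75; total 572.
Difference: |824 − 572| = 252.

Option 2 is cheaper by 252.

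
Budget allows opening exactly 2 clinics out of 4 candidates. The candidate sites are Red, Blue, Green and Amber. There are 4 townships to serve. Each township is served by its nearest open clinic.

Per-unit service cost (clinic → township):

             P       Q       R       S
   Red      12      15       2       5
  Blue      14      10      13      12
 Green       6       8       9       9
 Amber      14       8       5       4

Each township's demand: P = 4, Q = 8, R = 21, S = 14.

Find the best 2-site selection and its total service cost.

With exactly 2 open, each township uses its cheapest among the chosen.
{Red, Green}: P→Green 6·4=24, Q→Green 8·8=64, R→Red 2·21=42, S→Red 5·14=70. Service cost 200.
{Red, Amber}: service cost 210
{Red, Blue}: service cost 240
Among all 6 size-2 choices, {Red, Green} is lowest.

Choose Red and Green; total service cost 200.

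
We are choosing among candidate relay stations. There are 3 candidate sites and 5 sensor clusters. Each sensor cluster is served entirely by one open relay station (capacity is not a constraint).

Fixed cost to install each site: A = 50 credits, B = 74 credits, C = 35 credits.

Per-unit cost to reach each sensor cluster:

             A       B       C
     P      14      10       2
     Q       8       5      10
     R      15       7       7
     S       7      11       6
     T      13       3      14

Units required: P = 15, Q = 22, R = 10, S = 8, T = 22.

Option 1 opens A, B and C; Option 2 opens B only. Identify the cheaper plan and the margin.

Option 1: {A, B, C}: P→C 2·15=30, Q→B 5·22=110, R→B 7·10=70, S→C 6·8=48, T→B 3·22=66. Service 324; fixed 159; total 483.
Option 2: {B}: P→B 10·15=150, Q→B 5·22=110, R→B 7·10=70, S→B 11·8=88, T→B 3·22=66. Service 484; fixed 74; total 558.
Difference: |483 − 558| = 75.

Option 1 is cheaper by 75.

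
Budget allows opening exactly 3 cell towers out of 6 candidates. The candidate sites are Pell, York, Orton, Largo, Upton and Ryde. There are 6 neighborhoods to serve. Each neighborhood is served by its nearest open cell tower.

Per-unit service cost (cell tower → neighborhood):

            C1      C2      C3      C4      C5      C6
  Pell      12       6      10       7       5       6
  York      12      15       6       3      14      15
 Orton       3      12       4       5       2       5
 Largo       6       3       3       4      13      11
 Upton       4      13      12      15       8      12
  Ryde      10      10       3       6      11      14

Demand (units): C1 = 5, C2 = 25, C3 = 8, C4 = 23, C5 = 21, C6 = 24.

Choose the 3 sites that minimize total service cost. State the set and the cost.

With exactly 3 open, each neighborhood uses its cheapest among the chosen.
{York, Orton, Largo}: C1→Orton 3·5=15, C2→Largo 3·25=75, C3→Largo 3·8=24, C4→York 3·23=69, C5→Orton 2·21=42, C6→Orton 5·24=120. Service cost 345.
{Pell, Orton, Largo}: service cost 368
{Orton, Largo, Upton}: service cost 368
Among all 20 size-3 choices, {York, Orton, Largo} is lowest.

Choose York, Orton and Largo; total service cost 345.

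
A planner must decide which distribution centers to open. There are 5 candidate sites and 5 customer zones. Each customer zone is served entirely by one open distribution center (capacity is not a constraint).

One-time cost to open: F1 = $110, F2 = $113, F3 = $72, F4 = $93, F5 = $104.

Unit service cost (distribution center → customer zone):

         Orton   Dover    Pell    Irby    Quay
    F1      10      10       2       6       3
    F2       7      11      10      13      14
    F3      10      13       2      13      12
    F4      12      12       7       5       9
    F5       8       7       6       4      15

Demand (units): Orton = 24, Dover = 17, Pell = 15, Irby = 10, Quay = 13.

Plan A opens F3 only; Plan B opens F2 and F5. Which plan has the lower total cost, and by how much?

Plan A: {F3}: Orton→F3 10·24=240, Dover→F3 13·17=221, Pell→F3 2·15=30, Irby→F3 13·10=130, Quay→F3 12·13=156. Service 777; fixed 72; total 849.
Plan B: {F2, F5}: Orton→F2 7·24=168, Dover→F5 7·17=119, Pell→F5 6·15=90, Irby→F5 4·10=40, Quay→F2 14·13=182. Service 599; fixed 217; total 816.
Difference: |849 − 816| = 33.

Plan B is cheaper by 33.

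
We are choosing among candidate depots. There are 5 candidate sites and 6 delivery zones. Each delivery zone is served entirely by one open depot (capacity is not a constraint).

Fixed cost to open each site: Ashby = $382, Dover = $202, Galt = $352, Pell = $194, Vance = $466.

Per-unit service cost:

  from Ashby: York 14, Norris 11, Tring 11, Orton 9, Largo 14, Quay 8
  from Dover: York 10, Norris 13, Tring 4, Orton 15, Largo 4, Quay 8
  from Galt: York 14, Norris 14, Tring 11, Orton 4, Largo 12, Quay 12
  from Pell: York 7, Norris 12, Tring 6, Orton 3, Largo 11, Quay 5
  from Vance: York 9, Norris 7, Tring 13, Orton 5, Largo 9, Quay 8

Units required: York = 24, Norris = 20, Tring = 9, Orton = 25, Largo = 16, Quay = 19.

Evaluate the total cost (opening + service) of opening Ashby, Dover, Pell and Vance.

Total cost: 1822

Each delivery zone is assigned to its cheapest site among the open ones.
{Ashby, Dover, Pell, Vance}: York→Pell 7·24=168, Norris→Vance 7·20=140, Tring→Dover 4·9=36, Orton→Pell 3·25=75, Largo→Dover 4·16=64, Quay→Pell 5·19=95. Service 578; fixed 1244; total 1822.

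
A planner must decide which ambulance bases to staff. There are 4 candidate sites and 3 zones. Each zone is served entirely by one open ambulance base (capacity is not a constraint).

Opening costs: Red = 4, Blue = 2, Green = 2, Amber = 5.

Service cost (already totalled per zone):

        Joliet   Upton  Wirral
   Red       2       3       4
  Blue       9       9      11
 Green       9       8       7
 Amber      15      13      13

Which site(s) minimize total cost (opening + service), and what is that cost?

For any fixed open set, each zone goes to its cheapest open site; total = fixed + service.
{Red}: Joliet→Red 2, Upton→Red 3, Wirral→Red 4. Service 9; fixed 4; total 13.
{Red, Blue}: Joliet→Red 2, Upton→Red 3, Wirral→Red 4. Service 9; fixed 6; total 15.
{Red, Green}: Joliet→Red 2, Upton→Red 3, Wirral→Red 4. Service 9; fixed 6; total 15.
{Red, Blue, Green, Amber}: service 9 + fixed 13 = 22
(All 15 nonempty subsets were checked; Red only is lowest.)

Open Red only; minimum total cost 13.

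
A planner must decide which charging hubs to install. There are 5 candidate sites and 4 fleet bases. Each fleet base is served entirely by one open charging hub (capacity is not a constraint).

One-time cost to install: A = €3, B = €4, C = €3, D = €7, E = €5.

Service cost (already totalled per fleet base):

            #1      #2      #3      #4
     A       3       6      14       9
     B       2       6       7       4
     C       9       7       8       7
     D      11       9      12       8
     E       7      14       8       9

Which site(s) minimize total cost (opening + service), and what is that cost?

Open B only; minimum total cost 23.

For any fixed open set, each fleet base goes to its cheapest open site; total = fixed + service.
{B}: #1→B 2, #2→B 6, #3→B 7, #4→B 4. Service 19; fixed 4; total 23.
{A, B}: #1→B 2, #2→A 6, #3→B 7, #4→B 4. Service 19; fixed 7; total 26.
{B, C}: #1→B 2, #2→B 6, #3→B 7, #4→B 4. Service 19; fixed 7; total 26.
{A, B, C, D, E}: service 19 + fixed 22 = 41
No other subset beats 23.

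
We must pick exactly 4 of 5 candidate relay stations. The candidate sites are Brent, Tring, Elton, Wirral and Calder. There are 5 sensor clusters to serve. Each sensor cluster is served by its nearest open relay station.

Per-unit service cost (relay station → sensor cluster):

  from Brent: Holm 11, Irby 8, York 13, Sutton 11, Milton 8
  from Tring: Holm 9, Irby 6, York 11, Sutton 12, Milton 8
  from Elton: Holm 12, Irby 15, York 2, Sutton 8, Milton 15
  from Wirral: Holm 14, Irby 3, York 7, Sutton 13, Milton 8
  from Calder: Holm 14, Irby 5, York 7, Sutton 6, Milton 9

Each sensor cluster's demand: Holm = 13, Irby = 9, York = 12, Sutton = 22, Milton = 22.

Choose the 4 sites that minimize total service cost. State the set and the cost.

With exactly 4 open, each sensor cluster uses its cheapest among the chosen.
{Tring, Elton, Wirral, Calder}: Holm→Tring 9·13=117, Irby→Wirral 3·9=27, York→Elton 2·12=24, Sutton→Calder 6·22=132, Milton→Tring 8·22=176. Service cost 476.
{Brent, Tring, Elton, Calder}: service cost 494
{Brent, Elton, Wirral, Calder}: service cost 502
Among all 5 size-4 choices, {Tring, Elton, Wirral, Calder} is lowest.

Choose Tring, Elton, Wirral and Calder; total service cost 476.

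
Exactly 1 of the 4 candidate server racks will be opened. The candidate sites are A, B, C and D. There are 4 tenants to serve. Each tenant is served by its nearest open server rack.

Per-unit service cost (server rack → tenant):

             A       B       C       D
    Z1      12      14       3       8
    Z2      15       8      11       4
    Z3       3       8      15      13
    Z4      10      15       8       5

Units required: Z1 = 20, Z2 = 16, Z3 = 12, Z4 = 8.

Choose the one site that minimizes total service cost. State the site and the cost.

Choose D only; total service cost 420.

With exactly 1 open, each tenant uses its cheapest among the chosen.
{D}: Z1→D 8·20=160, Z2→D 4·16=64, Z3→D 13·12=156, Z4→D 5·8=40. Service cost 420.
{C}: service cost 480
{A}: service cost 596
Among all 4 size-1 choices, {D} is lowest.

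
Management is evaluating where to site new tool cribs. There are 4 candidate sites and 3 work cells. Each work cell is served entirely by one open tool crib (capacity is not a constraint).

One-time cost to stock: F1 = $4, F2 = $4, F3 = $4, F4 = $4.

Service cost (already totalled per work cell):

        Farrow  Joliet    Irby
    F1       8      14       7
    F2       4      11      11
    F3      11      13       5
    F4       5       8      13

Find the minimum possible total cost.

Minimum total cost: 26

For any fixed open set, each work cell goes to its cheapest open site; total = fixed + service.
{F3, F4}: Farrow→F4 5, Joliet→F4 8, Irby→F3 5. Service 18; fixed 8; total 26.
{F1, F4}: Farrow→F4 5, Joliet→F4 8, Irby→F1 7. Service 20; fixed 8; total 28.
{F2, F3}: service 20 + fixed 8 = 28
{F1, F2, F3, F4}: Farrow→F2 4, Joliet→F4 8, Irby→F3 5. Service 17; fixed 16; total 33.
(All 15 nonempty subsets were checked; F3 and F4 is lowest.)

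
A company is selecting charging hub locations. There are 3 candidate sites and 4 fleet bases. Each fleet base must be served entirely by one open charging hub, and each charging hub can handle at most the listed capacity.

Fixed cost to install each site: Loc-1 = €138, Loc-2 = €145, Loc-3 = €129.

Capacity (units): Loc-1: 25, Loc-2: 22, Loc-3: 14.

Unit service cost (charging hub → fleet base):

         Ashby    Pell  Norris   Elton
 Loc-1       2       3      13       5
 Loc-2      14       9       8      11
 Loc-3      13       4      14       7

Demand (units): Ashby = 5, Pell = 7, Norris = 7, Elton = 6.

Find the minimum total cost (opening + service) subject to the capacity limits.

Minimum total cost: 290

Open {Loc-1}: Ashby→Loc-1 2·5=10, Pell→Loc-1 3·7=21, Norris→Loc-1 13·7=91, Elton→Loc-1 5·6=30.
Loads: Loc-1 carries 25/25. Service 152; fixed 138; total 290.
Next best feasible plan costs 400.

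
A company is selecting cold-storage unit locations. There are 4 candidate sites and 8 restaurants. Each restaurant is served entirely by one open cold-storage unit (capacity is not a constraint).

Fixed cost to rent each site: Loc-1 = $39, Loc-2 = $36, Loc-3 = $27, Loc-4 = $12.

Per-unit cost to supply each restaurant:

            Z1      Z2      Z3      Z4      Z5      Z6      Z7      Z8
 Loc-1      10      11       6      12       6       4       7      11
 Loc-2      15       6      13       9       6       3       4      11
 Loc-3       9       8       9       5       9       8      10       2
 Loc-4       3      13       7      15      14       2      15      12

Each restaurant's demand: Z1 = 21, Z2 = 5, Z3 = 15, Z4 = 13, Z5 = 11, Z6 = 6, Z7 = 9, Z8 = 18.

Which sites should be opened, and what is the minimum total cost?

For any fixed open set, each restaurant goes to its cheapest open site; total = fixed + service.
{Loc-2, Loc-3, Loc-4}: Z1→Loc-4 3·21=63, Z2→Loc-2 6·5=30, Z3→Loc-4 7·15=105, Z4→Loc-3 5·13=65, Z5→Loc-2 6·11=66, Z6→Loc-4 2·6=12, Z7→Loc-2 4·9=36, Z8→Loc-3 2·18=36. Service 413; fixed 75; total 488.
{Loc-1, Loc-2, Loc-3, Loc-4}: Z1→Loc-4 3·21=63, Z2→Loc-2 6·5=30, Z3→Loc-1 6·15=90, Z4→Loc-3 5·13=65, Z5→Loc-1 6·11=66, Z6→Loc-4 2·6=12, Z7→Loc-2 4·9=36, Z8→Loc-3 2·18=36. Service 398; fixed 114; total 512.
{Loc-1, Loc-3, Loc-4}: service 435 + fixed 78 = 513
{Loc-4}: Z1→Loc-4 3·21=63, Z2→Loc-4 13·5=65, Z3→Loc-4 7·15=105, Z4→Loc-4 15·13=195, Z5→Loc-4 14·11=154, Z6→Loc-4 2·6=12, Z7→Loc-4 15·9=135, Z8→Loc-4 12·18=216. Service 945; fixed 12; total 957.
No other subset beats 488.

Open Loc-2, Loc-3 and Loc-4; minimum total cost 488.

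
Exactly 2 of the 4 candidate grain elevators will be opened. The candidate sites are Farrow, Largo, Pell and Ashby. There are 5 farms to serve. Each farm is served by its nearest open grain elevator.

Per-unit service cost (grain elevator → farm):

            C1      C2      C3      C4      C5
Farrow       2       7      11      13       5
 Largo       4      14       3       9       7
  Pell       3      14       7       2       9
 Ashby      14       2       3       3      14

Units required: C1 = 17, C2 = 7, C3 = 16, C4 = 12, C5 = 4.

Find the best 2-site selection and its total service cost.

With exactly 2 open, each farm uses its cheapest among the chosen.
{Farrow, Ashby}: C1→Farrow 2·17=34, C2→Ashby 2·7=14, C3→Ashby 3·16=48, C4→Ashby 3·12=36, C5→Farrow 5·4=20. Service cost 152.
{Pell, Ashby}: service cost 173
{Largo, Ashby}: service cost 194
Among all 6 size-2 choices, {Farrow, Ashby} is lowest.

Choose Farrow and Ashby; total service cost 152.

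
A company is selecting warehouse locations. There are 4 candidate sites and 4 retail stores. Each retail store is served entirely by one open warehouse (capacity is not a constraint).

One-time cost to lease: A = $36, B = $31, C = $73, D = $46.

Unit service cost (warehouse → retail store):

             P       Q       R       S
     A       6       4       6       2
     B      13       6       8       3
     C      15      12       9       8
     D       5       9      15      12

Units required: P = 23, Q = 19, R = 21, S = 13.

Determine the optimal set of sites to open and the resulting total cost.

For any fixed open set, each retail store goes to its cheapest open site; total = fixed + service.
{A}: P→A 6·23=138, Q→A 4·19=76, R→A 6·21=126, S→A 2·13=26. Service 366; fixed 36; total 402.
{A, D}: service 343 + fixed 82 = 425
{A, B}: service 366 + fixed 67 = 433
{A, B, C, D}: P→D 5·23=115, Q→A 4·19=76, R→A 6·21=126, S→A 2·13=26. Service 343; fixed 186; total 529.
No other subset beats 402.

Open A only; minimum total cost 402.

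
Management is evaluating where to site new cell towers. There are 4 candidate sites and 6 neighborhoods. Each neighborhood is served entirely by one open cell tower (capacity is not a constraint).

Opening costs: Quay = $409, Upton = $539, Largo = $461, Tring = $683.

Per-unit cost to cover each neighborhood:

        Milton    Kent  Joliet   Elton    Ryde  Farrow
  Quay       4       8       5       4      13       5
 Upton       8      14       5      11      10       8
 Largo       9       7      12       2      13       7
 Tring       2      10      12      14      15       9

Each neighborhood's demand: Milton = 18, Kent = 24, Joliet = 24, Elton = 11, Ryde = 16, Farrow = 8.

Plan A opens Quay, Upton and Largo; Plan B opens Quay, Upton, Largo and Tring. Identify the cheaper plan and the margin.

Plan A: {Quay, Upton, Largo}: Milton→Quay 4·18=72, Kent→Largo 7·24=168, Joliet→Quay 5·24=120, Elton→Largo 2·11=22, Ryde→Upton 10·16=160, Farrow→Quay 5·8=40. Service 582; fixed 1409; total 1991.
Plan B: {Quay, Upton, Largo, Tring}: Milton→Tring 2·18=36, Kent→Largo 7·24=168, Joliet→Quay 5·24=120, Elton→Largo 2·11=22, Ryde→Upton 10·16=160, Farrow→Quay 5·8=40. Service 546; fixed 2092; total 2638.
Difference: |1991 − 2638| = 647.

Plan A is cheaper by 647.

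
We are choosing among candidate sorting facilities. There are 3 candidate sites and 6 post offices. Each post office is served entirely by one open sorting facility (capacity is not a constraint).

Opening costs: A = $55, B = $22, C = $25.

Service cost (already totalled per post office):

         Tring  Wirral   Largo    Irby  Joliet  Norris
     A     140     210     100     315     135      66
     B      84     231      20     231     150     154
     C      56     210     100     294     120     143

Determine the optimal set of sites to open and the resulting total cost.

For any fixed open set, each post office goes to its cheapest open site; total = fixed + service.
{A, B, C}: Tring→C 56, Wirral→A 210, Largo→B 20, Irby→B 231, Joliet→C 120, Norris→A 66. Service 703; fixed 102; total 805.
{A, B}: service 746 + fixed 77 = 823
{B, C}: Tring→C 56, Wirral→C 210, Largo→B 20, Irby→B 231, Joliet→C 120, Norris→C 143. Service 780; fixed 47; total 827.
{B}: Tring→B 84, Wirral→B 231, Largo→B 20, Irby→B 231, Joliet→B 150, Norris→B 154. Service 870; fixed 22; total 892.
No other subset beats 805.

Open A, B and C; minimum total cost 805.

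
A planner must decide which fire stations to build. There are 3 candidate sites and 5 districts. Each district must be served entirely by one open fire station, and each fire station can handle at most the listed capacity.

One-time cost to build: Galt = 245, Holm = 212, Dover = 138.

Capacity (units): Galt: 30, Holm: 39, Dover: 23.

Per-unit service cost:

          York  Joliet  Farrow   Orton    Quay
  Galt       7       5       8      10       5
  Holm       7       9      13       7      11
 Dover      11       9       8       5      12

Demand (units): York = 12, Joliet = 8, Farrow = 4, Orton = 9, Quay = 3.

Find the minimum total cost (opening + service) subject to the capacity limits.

Open {Holm}: York→Holm 7·12=84, Joliet→Holm 9·8=72, Farrow→Holm 13·4=52, Orton→Holm 7·9=63, Quay→Holm 11·3=33.
Loads: Holm carries 36/39. Service 304; fixed 212; total 516.
Next best feasible plan costs 599.

Minimum total cost: 516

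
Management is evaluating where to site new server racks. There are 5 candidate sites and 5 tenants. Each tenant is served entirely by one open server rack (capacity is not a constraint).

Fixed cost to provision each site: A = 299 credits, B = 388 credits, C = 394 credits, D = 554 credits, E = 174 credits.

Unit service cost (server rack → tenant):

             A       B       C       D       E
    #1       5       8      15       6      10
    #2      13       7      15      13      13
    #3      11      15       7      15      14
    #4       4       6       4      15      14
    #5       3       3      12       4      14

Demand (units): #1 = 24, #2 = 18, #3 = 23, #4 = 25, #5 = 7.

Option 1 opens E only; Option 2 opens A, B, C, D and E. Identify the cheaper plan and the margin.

Option 1: {E}: #1→E 10·24=240, #2→E 13·18=234, #3→E 14·23=322, #4→E 14·25=350, #5→E 14·7=98. Service 1244; fixed 174; total 1418.
Option 2: {A, B, C, D, E}: #1→A 5·24=120, #2→B 7·18=126, #3→C 7·23=161, #4→A 4·25=100, #5→A 3·7=21. Service 528; fixed 1809; total 2337.
Difference: |1418 − 2337| = 919.

Option 1 is cheaper by 919.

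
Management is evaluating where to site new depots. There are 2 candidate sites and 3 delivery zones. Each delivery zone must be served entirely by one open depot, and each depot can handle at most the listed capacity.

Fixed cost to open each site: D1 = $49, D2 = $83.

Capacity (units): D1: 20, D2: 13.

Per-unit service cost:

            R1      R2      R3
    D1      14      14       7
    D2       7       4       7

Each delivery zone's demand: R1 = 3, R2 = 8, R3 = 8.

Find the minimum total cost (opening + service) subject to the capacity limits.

Minimum total cost: 241

Open {D1, D2}: R1→D2 7·3=21, R2→D2 4·8=32, R3→D1 7·8=56.
Loads: D1 carries 8/20, D2 carries 11/13. Service 109; fixed 132; total 241.
Next best feasible plan costs 259.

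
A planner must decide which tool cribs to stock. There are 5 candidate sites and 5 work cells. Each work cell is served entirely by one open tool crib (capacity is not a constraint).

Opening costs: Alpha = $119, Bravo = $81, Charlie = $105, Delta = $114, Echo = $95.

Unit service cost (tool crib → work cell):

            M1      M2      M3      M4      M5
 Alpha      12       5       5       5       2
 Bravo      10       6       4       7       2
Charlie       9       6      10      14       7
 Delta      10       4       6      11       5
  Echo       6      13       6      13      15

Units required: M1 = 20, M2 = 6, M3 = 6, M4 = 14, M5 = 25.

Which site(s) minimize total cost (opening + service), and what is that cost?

Open Bravo only; minimum total cost 489.

For any fixed open set, each work cell goes to its cheapest open site; total = fixed + service.
{Bravo}: M1→Bravo 10·20=200, M2→Bravo 6·6=36, M3→Bravo 4·6=24, M4→Bravo 7·14=98, M5→Bravo 2·25=50. Service 408; fixed 81; total 489.
{Bravo, Echo}: service 328 + fixed 176 = 504
{Alpha, Echo}: M1→Echo 6·20=120, M2→Alpha 5·6=30, M3→Alpha 5·6=30, M4→Alpha 5·14=70, M5→Alpha 2·25=50. Service 300; fixed 214; total 514.
{Alpha, Bravo, Charlie, Delta, Echo}: service 288 + fixed 514 = 802
No other subset beats 489.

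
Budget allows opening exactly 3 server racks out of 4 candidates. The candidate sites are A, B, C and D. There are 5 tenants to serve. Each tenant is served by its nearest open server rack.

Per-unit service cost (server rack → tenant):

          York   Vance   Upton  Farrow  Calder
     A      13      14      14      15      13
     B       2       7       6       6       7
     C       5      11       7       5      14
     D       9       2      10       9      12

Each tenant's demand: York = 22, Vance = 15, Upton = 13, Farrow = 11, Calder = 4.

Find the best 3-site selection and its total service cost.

With exactly 3 open, each tenant uses its cheapest among the chosen.
{B, C, D}: York→B 2·22=44, Vance→D 2·15=30, Upton→B 6·13=78, Farrow→C 5·11=55, Calder→B 7·4=28. Service cost 235.
{A, B, D}: service cost 246
{A, B, C}: service cost 310
Among all 4 size-3 choices, {B, C, D} is lowest.

Choose B, C and D; total service cost 235.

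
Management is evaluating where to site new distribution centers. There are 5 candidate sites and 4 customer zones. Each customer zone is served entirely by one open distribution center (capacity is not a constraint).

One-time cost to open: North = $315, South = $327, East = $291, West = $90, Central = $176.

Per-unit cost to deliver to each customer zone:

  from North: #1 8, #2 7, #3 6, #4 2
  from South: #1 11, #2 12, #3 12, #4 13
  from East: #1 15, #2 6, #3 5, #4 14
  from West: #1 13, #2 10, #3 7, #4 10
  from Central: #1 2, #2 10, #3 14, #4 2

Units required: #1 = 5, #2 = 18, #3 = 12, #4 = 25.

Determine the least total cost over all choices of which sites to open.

Minimum total cost: 584

For any fixed open set, each customer zone goes to its cheapest open site; total = fixed + service.
{Central}: #1→Central 2·5=10, #2→Central 10·18=180, #3→Central 14·12=168, #4→Central 2·25=50. Service 408; fixed 176; total 584.
{West, Central}: #1→Central 2·5=10, #2→West 10·18=180, #3→West 7·12=84, #4→Central 2·25=50. Service 324; fixed 266; total 590.
{North}: #1→North 8·5=40, #2→North 7·18=126, #3→North 6·12=72, #4→North 2·25=50. Service 288; fixed 315; total 603.
{North, South, East, West, Central}: service 228 + fixed 1199 = 1427
No other subset beats 584.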